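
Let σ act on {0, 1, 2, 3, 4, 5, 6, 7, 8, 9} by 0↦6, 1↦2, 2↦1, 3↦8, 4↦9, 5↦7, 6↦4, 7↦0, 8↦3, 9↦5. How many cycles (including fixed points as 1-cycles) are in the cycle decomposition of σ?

3

Cycle decomposition: (0 6 4 9 5 7) (1 2) (3 8).
3 cycles.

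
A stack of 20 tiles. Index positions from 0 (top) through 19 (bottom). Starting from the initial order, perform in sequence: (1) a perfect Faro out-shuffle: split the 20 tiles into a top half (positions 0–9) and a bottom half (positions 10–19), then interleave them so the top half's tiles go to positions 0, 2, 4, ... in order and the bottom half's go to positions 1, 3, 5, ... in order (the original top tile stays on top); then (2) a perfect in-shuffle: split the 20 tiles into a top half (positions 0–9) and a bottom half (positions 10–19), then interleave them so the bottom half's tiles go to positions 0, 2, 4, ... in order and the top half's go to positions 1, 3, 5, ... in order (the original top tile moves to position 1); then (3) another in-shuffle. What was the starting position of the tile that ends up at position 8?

Undo the operations in reverse order, starting from position 8:
  undo op 3 (in-shuffle, from bottom half): 8 ← 14
  undo op 2 (in-shuffle, from bottom half): 14 ← 17
  undo op 1 (out-shuffle, from bottom half): 17 ← 18
So the tile at position 8 came from original position 18.

18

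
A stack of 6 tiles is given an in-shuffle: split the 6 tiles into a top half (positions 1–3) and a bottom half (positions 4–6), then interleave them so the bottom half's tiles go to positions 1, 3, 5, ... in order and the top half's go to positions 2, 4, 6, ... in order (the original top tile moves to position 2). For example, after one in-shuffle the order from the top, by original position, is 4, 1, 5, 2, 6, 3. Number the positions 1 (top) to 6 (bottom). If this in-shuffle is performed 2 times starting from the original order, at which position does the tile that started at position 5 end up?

Track the tile's position through each in-shuffle:
5 → 3 → 6

6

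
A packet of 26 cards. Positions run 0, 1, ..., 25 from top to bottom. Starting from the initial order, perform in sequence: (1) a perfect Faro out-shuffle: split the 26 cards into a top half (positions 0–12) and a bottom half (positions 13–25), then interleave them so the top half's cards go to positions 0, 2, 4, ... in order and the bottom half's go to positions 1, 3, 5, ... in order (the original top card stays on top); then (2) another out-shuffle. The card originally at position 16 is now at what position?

14

Track the card from position 16 forward through each operation:
  after op 1 (out-shuffle): 16 → 7
  after op 2 (out-shuffle): 7 → 14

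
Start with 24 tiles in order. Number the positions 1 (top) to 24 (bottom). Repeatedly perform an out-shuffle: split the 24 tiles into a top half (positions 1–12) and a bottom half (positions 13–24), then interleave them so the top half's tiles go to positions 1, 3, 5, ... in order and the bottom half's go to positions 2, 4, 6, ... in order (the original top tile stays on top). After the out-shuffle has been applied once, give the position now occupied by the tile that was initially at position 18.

Track the tile's position through each out-shuffle:
18 → 12

12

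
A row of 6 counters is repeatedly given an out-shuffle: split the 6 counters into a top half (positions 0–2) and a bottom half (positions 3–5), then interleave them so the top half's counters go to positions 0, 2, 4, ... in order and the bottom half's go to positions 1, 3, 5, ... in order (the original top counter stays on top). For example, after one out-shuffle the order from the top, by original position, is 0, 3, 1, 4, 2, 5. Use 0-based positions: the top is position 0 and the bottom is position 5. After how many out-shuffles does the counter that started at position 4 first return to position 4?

Follow position 4 under repeated out-shuffles:
4 → 3 → 1 → 2 → 4
It first returns after 4 out-shuffles.

4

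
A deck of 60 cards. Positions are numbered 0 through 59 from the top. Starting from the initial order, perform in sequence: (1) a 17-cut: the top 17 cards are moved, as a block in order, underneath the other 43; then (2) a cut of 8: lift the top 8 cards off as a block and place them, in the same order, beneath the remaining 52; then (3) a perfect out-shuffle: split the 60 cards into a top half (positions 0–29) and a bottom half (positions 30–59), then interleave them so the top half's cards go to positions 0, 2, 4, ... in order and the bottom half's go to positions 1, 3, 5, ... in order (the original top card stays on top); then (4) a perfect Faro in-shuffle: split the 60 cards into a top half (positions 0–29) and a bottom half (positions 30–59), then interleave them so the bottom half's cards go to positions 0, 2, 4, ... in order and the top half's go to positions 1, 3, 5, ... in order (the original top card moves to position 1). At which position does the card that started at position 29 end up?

Track the card from position 29 forward through each operation:
  after op 1 (cut 17): 29 → 12
  after op 2 (cut 8): 12 → 4
  after op 3 (out-shuffle): 4 → 8
  after op 4 (in-shuffle): 8 → 17

17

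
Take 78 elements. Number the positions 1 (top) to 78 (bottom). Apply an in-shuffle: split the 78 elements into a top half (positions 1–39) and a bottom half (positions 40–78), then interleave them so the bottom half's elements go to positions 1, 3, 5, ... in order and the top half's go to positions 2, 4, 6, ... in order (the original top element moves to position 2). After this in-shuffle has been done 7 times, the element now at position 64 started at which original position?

Work backwards from position 64, undoing one in-shuffle at a time:
64 ← 32 ← 16 ← 8 ← 4 ← 2 ← 1 ← 40
So the element now at position 64 started at position 40.

40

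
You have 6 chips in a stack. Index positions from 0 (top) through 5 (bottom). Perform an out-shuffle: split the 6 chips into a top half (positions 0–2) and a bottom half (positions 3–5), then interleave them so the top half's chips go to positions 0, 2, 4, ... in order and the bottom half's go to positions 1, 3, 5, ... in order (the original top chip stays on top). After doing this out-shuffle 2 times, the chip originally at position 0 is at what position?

Position 0 is a fixed point of every out-shuffle, so the chip never moves.

0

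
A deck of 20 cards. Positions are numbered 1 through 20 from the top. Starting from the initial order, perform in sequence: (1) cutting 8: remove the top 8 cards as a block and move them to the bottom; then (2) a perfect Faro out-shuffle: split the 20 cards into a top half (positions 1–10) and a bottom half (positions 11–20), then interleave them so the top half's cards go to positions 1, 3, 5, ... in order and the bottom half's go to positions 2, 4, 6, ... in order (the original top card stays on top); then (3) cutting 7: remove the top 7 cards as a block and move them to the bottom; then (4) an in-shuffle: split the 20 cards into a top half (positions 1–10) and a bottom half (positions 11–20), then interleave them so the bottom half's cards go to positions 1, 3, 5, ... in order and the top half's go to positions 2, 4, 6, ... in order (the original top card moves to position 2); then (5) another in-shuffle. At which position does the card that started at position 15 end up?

Track the card from position 15 forward through each operation:
  after op 1 (cut 8): 15 → 7
  after op 2 (out-shuffle): 7 → 13
  after op 3 (cut 7): 13 → 6
  after op 4 (in-shuffle): 6 → 12
  after op 5 (in-shuffle): 12 → 3

3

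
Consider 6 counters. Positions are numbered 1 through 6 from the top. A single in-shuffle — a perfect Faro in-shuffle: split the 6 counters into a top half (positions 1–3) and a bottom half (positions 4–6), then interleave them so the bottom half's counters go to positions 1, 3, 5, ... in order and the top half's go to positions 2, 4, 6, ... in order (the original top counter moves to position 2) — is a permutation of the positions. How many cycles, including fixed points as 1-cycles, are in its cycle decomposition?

2

Trace each unvisited position around until it returns:
(1 2 4) (3 6 5)
2 cycles in total.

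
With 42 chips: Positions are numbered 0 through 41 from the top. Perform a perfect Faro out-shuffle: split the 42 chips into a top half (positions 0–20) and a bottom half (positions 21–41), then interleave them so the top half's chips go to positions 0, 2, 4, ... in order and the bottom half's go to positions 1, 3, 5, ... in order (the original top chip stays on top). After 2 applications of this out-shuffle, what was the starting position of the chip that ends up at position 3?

Work backwards from position 3, undoing one out-shuffle at a time:
3 ← 22 ← 11
So the chip now at position 3 started at position 11.

11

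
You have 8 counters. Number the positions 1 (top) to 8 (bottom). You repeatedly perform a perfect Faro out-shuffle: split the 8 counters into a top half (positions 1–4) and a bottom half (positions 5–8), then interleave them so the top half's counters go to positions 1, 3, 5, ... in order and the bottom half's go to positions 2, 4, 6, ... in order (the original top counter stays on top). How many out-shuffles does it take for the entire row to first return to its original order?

3

The out-shuffle permutes the 8 positions with cycle lengths [1, 1, 3, 3].
Every counter is home exactly when every cycle has completed a whole number of laps, i.e. after lcm(1, 3) = 3 out-shuffles.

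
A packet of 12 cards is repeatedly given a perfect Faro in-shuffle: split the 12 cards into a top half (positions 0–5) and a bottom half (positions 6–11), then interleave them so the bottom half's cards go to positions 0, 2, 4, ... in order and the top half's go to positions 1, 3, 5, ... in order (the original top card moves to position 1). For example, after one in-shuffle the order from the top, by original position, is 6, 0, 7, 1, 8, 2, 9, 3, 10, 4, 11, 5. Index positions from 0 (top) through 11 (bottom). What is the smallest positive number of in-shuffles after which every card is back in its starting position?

12

The in-shuffle permutes the 12 positions with cycle lengths [12].
Every card is home exactly when every cycle has completed a whole number of laps, i.e. after lcm(12) = 12 in-shuffles.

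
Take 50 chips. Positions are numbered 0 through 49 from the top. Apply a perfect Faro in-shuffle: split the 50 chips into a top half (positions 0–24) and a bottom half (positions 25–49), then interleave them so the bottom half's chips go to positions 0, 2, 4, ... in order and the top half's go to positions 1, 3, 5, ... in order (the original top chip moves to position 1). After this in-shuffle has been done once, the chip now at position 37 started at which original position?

Work backwards from position 37, undoing one in-shuffle at a time:
37 ← 18
So the chip now at position 37 started at position 18.

18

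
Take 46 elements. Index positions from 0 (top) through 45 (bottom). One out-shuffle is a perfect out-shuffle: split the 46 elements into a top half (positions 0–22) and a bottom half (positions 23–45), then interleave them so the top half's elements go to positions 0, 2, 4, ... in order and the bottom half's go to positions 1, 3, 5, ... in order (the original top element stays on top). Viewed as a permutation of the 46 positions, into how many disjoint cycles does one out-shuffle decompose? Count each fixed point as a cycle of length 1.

Trace each unvisited position around until it returns:
(0) (1 2 4 8 16 32 ... len 12) (3 6 12 24) (5 10 20 40 35 25) (7 14 28 11 22 44 ... len 12) (9 18 36 27) (15 30) (21 42 39 33) ... plus 1 more
9 cycles in total.

9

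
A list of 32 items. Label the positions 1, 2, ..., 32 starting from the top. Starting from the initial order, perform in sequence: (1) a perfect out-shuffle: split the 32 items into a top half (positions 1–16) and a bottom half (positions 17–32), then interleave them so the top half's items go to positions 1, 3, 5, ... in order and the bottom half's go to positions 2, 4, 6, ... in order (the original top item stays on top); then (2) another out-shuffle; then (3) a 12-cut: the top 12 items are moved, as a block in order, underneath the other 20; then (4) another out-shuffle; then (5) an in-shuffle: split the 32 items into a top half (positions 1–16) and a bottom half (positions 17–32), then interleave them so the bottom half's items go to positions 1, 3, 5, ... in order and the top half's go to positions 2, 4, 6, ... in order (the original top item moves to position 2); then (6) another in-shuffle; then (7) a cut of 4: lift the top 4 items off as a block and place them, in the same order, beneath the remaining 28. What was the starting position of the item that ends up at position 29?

Undo the operations in reverse order, starting from position 29:
  undo op 7 (cut 4): 29 ← 1
  undo op 6 (in-shuffle, from bottom half): 1 ← 17
  undo op 5 (in-shuffle, from bottom half): 17 ← 25
  undo op 4 (out-shuffle, from top half): 25 ← 13
  undo op 3 (cut 12): 13 ← 25
  undo op 2 (out-shuffle, from top half): 25 ← 13
  undo op 1 (out-shuffle, from top half): 13 ← 7
So the item at position 29 came from original position 7.

7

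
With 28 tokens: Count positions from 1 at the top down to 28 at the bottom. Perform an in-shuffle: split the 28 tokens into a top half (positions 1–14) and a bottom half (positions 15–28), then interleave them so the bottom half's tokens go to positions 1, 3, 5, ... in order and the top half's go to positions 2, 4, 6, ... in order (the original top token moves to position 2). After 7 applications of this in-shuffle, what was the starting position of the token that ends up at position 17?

Work backwards from position 17, undoing one in-shuffle at a time:
17 ← 23 ← 26 ← 13 ← 21 ← 25 ← 27 ← 28
So the token now at position 17 started at position 28.

28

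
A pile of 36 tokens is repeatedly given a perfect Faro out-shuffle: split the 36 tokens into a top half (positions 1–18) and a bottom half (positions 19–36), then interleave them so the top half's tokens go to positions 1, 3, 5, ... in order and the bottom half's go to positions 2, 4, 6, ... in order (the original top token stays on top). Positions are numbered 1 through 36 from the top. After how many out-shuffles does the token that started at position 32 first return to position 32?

12

Follow position 32 under repeated out-shuffles:
32 → 28 → 20 → 4 → 7 → 13 → 25 → 14 → 27 → 18 → 35 → 34 → 32
It first returns after 12 out-shuffles.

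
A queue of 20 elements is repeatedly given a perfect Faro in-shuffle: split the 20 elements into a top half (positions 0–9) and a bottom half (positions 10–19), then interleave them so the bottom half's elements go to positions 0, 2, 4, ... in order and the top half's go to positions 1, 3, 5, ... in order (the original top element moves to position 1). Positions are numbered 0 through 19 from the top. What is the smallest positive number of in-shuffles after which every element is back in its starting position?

The in-shuffle permutes the 20 positions with cycle lengths [2, 3, 3, 6, 6].
Every element is home exactly when every cycle has completed a whole number of laps, i.e. after lcm(2, 3, 6) = 6 in-shuffles.

6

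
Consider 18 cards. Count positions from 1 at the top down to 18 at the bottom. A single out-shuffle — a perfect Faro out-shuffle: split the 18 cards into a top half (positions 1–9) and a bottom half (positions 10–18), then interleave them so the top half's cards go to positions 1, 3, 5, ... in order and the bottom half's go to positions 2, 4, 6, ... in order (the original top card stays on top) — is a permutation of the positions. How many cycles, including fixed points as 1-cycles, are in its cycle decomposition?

4

Trace each unvisited position around until it returns:
(1) (2 3 5 9 17 16 14 10) (4 7 13 8 15 12 6 11) (18)
4 cycles in total.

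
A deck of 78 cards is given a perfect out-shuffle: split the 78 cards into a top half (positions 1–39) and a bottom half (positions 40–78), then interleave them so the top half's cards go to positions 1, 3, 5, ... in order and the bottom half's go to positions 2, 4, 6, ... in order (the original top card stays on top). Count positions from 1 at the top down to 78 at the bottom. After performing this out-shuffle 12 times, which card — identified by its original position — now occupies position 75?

Work backwards from position 75, undoing one out-shuffle at a time:
75 ← 38 ← 58 ← 68 ← 73 ← 37 ← 19 ← 10 ← 44 ← 61 ← 31 ← 16 ← 47
So the card now at position 75 started at position 47.

47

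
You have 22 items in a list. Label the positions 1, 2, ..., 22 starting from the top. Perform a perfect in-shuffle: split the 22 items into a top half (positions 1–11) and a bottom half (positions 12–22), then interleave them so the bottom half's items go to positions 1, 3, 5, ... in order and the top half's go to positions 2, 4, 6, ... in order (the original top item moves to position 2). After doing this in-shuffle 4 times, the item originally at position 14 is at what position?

Track the item's position through each in-shuffle:
14 → 5 → 10 → 20 → 17

17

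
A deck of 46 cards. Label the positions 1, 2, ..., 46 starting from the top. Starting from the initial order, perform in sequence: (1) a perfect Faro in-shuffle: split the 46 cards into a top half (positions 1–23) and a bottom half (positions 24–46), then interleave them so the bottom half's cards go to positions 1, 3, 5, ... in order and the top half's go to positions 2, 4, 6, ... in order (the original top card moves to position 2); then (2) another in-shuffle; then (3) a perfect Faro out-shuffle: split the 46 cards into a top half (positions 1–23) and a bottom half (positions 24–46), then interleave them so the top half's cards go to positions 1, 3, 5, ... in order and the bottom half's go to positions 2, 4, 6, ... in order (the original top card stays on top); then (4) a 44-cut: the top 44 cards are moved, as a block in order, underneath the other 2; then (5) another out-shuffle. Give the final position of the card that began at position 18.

11

Track the card from position 18 forward through each operation:
  after op 1 (in-shuffle): 18 → 36
  after op 2 (in-shuffle): 36 → 25
  after op 3 (out-shuffle): 25 → 4
  after op 4 (cut 44): 4 → 6
  after op 5 (out-shuffle): 6 → 11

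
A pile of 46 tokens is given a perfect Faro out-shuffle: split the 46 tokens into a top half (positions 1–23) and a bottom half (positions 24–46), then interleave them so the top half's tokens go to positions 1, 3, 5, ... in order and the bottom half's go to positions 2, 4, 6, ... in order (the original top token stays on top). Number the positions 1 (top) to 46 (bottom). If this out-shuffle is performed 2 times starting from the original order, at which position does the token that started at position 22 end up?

Track the token's position through each out-shuffle:
22 → 43 → 40

40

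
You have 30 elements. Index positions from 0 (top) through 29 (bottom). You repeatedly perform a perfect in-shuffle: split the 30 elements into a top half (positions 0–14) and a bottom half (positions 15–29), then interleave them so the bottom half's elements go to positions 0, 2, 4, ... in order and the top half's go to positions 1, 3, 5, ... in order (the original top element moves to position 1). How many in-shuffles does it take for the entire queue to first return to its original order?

5

The in-shuffle permutes the 30 positions with cycle lengths [5, 5, 5, 5, 5, 5].
Every element is home exactly when every cycle has completed a whole number of laps, i.e. after lcm(5) = 5 in-shuffles.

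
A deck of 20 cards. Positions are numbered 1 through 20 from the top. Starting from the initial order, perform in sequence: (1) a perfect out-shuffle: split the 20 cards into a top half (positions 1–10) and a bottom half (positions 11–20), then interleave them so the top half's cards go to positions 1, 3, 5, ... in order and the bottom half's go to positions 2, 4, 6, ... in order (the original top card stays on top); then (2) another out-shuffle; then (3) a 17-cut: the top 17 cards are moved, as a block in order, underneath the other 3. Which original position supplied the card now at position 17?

Undo the operations in reverse order, starting from position 17:
  undo op 3 (cut 17): 17 ← 14
  undo op 2 (out-shuffle, from bottom half): 14 ← 17
  undo op 1 (out-shuffle, from top half): 17 ← 9
So the card at position 17 came from original position 9.

9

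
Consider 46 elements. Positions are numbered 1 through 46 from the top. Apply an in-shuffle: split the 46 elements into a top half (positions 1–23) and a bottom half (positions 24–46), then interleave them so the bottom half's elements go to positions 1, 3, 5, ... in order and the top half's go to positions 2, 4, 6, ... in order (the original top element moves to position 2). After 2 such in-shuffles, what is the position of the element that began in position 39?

15

Track the element's position through each in-shuffle:
39 → 31 → 15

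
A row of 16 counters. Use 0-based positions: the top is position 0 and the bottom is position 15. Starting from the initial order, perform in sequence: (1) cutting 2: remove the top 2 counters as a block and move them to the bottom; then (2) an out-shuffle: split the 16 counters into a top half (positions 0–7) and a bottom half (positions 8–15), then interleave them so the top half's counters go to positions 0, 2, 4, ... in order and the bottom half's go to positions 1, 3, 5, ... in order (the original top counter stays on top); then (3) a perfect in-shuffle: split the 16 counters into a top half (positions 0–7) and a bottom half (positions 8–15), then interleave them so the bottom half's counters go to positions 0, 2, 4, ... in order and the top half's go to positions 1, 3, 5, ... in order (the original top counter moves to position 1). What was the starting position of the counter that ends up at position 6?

Undo the operations in reverse order, starting from position 6:
  undo op 3 (in-shuffle, from bottom half): 6 ← 11
  undo op 2 (out-shuffle, from bottom half): 11 ← 13
  undo op 1 (cut 2): 13 ← 15
So the counter at position 6 came from original position 15.

15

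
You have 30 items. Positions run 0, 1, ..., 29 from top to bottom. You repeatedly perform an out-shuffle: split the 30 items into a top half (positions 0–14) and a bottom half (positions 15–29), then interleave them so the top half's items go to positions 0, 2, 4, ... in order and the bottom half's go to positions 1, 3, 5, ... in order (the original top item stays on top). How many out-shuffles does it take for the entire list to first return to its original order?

The out-shuffle permutes the 30 positions with cycle lengths [1, 1, 28].
Every item is home exactly when every cycle has completed a whole number of laps, i.e. after lcm(1, 28) = 28 out-shuffles.

28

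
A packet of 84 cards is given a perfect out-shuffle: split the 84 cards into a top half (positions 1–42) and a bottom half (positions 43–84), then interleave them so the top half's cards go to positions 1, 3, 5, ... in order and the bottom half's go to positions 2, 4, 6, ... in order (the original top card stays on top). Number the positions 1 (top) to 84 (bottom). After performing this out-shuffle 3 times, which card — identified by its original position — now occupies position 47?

Work backwards from position 47, undoing one out-shuffle at a time:
47 ← 24 ← 54 ← 69
So the card now at position 47 started at position 69.

69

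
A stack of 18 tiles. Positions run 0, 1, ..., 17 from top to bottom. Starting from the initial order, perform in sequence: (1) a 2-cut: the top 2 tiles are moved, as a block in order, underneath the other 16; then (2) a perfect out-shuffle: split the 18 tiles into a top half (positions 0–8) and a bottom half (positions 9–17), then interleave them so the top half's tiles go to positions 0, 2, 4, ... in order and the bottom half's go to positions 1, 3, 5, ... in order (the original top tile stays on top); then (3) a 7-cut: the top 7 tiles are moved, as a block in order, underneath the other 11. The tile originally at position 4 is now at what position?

15

Track the tile from position 4 forward through each operation:
  after op 1 (cut 2): 4 → 2
  after op 2 (out-shuffle): 2 → 4
  after op 3 (cut 7): 4 → 15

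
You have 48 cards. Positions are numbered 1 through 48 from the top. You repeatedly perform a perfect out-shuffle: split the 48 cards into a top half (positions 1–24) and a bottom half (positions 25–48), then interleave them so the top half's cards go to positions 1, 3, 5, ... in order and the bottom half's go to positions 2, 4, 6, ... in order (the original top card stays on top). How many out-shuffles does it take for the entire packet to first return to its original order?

The out-shuffle permutes the 48 positions with cycle lengths [1, 1, 23, 23].
Every card is home exactly when every cycle has completed a whole number of laps, i.e. after lcm(1, 23) = 23 out-shuffles.

23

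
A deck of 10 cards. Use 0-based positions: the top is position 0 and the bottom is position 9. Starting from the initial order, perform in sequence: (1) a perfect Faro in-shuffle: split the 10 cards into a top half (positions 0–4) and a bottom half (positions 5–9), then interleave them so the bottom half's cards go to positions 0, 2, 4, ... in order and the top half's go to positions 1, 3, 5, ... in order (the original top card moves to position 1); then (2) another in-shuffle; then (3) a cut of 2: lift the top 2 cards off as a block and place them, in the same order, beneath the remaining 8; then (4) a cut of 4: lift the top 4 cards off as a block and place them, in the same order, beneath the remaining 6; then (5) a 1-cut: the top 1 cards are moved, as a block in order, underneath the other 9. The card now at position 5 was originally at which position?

8

Undo the operations in reverse order, starting from position 5:
  undo op 5 (cut 1): 5 ← 6
  undo op 4 (cut 4): 6 ← 0
  undo op 3 (cut 2): 0 ← 2
  undo op 2 (in-shuffle, from bottom half): 2 ← 6
  undo op 1 (in-shuffle, from bottom half): 6 ← 8
So the card at position 5 came from original position 8.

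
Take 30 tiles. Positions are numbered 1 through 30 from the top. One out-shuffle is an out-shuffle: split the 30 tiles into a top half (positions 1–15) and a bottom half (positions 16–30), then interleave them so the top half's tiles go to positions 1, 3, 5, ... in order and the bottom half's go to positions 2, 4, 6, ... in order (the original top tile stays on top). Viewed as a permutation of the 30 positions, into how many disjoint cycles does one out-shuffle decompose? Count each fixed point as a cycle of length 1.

3

Trace each unvisited position around until it returns:
(1) (2 3 5 9 17 4 ... len 28) (30)
3 cycles in total.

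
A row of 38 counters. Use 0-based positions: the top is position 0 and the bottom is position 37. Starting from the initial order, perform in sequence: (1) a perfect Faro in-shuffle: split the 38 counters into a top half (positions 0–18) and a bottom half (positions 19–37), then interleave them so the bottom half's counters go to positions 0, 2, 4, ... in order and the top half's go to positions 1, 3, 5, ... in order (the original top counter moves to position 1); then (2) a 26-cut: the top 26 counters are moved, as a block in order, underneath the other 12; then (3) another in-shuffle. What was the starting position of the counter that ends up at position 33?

21

Undo the operations in reverse order, starting from position 33:
  undo op 3 (in-shuffle, from top half): 33 ← 16
  undo op 2 (cut 26): 16 ← 4
  undo op 1 (in-shuffle, from bottom half): 4 ← 21
So the counter at position 33 came from original position 21.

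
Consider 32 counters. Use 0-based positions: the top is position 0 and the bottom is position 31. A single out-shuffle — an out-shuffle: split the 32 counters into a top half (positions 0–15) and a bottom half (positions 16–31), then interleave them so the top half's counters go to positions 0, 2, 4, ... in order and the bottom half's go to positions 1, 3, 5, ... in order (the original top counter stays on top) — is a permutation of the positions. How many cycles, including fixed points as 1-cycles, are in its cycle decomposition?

Trace each unvisited position around until it returns:
(0) (1 2 4 8 16) (3 6 12 24 17) (5 10 20 9 18) (7 14 28 25 19) (11 22 13 26 21) (15 30 29 27 23) (31)
8 cycles in total.

8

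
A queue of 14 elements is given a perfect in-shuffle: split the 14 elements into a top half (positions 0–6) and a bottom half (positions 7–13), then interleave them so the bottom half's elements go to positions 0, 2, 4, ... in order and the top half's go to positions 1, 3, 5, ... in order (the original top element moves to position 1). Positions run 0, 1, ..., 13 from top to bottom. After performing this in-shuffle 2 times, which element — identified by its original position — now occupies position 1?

7

Work backwards from position 1, undoing one in-shuffle at a time:
1 ← 0 ← 7
So the element now at position 1 started at position 7.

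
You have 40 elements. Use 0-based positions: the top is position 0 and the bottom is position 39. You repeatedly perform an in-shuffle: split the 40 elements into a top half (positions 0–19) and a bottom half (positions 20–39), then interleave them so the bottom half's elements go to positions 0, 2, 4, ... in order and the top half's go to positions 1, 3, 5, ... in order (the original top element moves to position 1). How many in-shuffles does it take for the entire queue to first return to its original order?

The in-shuffle permutes the 40 positions with cycle lengths [20, 20].
Every element is home exactly when every cycle has completed a whole number of laps, i.e. after lcm(20) = 20 in-shuffles.

20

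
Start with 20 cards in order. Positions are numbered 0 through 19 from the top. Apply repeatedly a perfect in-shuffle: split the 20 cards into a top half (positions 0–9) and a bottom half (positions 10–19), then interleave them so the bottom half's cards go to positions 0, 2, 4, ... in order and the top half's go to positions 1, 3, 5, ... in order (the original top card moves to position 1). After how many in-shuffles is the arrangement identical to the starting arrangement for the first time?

The in-shuffle permutes the 20 positions with cycle lengths [2, 3, 3, 6, 6].
Every card is home exactly when every cycle has completed a whole number of laps, i.e. after lcm(2, 3, 6) = 6 in-shuffles.

6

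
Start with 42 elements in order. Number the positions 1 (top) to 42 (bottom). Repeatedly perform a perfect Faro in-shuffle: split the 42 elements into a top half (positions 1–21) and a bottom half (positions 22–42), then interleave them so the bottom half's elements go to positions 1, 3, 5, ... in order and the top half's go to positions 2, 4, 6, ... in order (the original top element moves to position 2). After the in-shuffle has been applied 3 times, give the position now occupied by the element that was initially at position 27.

Track the element's position through each in-shuffle:
27 → 11 → 22 → 1

1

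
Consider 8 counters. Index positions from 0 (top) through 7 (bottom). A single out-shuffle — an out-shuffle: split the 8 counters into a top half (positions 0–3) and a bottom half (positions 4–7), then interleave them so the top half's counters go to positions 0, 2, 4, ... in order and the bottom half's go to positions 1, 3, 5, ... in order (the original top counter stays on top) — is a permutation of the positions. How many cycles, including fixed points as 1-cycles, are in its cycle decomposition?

Trace each unvisited position around until it returns:
(0) (1 2 4) (3 6 5) (7)
4 cycles in total.

4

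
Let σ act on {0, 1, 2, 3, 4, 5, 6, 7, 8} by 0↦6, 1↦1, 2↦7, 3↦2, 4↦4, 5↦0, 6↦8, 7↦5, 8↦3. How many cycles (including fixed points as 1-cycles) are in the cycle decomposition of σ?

Cycle decomposition: (0 6 8 3 2 7 5) (1) (4).
3 cycles.

3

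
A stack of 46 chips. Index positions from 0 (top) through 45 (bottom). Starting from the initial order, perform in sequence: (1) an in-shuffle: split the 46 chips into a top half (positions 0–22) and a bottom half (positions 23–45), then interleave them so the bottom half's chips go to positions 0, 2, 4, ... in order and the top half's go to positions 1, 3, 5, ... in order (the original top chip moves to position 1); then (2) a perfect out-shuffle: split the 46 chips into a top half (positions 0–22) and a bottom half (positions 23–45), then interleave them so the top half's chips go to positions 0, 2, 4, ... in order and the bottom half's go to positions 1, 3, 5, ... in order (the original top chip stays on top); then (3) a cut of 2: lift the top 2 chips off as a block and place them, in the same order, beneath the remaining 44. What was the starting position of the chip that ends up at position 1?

35

Undo the operations in reverse order, starting from position 1:
  undo op 3 (cut 2): 1 ← 3
  undo op 2 (out-shuffle, from bottom half): 3 ← 24
  undo op 1 (in-shuffle, from bottom half): 24 ← 35
So the chip at position 1 came from original position 35.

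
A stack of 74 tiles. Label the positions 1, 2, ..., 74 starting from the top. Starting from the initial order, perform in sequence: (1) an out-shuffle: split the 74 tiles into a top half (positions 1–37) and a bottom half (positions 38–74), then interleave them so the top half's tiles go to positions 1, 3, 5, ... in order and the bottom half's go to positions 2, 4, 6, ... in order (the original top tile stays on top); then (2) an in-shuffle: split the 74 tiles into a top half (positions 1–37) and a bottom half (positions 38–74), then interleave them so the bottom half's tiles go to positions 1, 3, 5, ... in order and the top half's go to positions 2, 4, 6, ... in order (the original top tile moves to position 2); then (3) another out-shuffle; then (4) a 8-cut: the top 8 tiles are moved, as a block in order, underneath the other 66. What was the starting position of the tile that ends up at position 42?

16

Undo the operations in reverse order, starting from position 42:
  undo op 4 (cut 8): 42 ← 50
  undo op 3 (out-shuffle, from bottom half): 50 ← 62
  undo op 2 (in-shuffle, from top half): 62 ← 31
  undo op 1 (out-shuffle, from top half): 31 ← 16
So the tile at position 42 came from original position 16.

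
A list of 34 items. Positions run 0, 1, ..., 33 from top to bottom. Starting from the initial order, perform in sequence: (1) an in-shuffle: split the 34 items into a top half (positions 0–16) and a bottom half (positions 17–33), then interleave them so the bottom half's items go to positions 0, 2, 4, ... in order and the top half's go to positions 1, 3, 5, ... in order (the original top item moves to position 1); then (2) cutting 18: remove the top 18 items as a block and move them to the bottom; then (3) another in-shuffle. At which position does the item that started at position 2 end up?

Track the item from position 2 forward through each operation:
  after op 1 (in-shuffle): 2 → 5
  after op 2 (cut 18): 5 → 21
  after op 3 (in-shuffle): 21 → 8

8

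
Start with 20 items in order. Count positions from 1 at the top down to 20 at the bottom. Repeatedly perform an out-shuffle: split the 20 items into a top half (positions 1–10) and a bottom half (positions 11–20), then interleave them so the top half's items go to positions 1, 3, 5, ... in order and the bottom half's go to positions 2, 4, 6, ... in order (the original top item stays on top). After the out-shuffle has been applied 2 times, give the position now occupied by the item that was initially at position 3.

Track the item's position through each out-shuffle:
3 → 5 → 9

9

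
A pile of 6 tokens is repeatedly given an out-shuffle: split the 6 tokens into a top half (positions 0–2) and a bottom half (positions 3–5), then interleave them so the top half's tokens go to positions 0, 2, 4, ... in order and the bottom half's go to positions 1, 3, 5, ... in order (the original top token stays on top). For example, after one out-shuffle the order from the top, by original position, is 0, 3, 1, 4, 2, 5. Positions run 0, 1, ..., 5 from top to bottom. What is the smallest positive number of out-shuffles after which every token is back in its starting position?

4

The out-shuffle permutes the 6 positions with cycle lengths [1, 1, 4].
Every token is home exactly when every cycle has completed a whole number of laps, i.e. after lcm(1, 4) = 4 out-shuffles.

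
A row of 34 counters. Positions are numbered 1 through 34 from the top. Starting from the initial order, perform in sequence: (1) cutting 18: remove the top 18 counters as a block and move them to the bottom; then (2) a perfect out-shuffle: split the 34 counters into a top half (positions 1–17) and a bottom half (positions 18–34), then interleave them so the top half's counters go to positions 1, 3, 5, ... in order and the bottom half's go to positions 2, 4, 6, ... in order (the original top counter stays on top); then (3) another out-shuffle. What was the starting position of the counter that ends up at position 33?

27

Undo the operations in reverse order, starting from position 33:
  undo op 3 (out-shuffle, from top half): 33 ← 17
  undo op 2 (out-shuffle, from top half): 17 ← 9
  undo op 1 (cut 18): 9 ← 27
So the counter at position 33 came from original position 27.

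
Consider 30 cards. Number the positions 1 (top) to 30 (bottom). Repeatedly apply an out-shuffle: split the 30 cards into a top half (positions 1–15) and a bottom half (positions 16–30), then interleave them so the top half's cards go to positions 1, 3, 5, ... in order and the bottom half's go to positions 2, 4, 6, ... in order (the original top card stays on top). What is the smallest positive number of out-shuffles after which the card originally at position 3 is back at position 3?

Follow position 3 under repeated out-shuffles:
3 → 5 → 9 → 17 → 4 → 7 → 13 → 25 → ... → 3 (length 28)
It first returns after 28 out-shuffles.

28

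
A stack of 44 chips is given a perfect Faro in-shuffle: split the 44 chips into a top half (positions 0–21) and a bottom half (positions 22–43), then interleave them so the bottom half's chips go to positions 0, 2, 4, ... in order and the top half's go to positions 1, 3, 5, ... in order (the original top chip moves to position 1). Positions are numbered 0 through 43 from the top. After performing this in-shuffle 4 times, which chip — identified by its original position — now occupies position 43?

Work backwards from position 43, undoing one in-shuffle at a time:
43 ← 21 ← 10 ← 27 ← 13
So the chip now at position 43 started at position 13.

13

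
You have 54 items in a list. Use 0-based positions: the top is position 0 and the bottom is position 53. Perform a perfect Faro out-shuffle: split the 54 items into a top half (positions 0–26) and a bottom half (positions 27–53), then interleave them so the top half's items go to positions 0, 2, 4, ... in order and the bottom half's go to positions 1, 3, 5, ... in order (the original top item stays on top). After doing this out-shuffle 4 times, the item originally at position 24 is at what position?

Track the item's position through each out-shuffle:
24 → 48 → 43 → 33 → 13

13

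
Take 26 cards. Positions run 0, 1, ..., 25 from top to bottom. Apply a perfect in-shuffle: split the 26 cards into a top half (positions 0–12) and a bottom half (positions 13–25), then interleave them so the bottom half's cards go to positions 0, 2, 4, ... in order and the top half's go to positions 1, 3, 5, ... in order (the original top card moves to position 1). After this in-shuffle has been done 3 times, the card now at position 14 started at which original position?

11

Work backwards from position 14, undoing one in-shuffle at a time:
14 ← 20 ← 23 ← 11
So the card now at position 14 started at position 11.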